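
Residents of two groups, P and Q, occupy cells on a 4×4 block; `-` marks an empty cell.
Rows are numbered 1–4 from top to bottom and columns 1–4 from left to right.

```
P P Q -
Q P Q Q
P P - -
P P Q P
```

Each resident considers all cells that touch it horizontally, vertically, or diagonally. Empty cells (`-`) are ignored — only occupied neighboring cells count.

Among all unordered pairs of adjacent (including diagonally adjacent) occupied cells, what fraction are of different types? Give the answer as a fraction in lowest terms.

Scan each occupied cell's neighbors to the right and below (and the two forward diagonals) so each pair is counted once.
From row 1: 5 unlike of 10 pairs (running 5/10).
From row 2: 5 unlike of 8 pairs (running 10/18).
From row 3: 1 unlike of 6 pairs (running 11/24).
From row 4: 2 unlike of 3 pairs (running 13/27).
Total adjacent occupied pairs: 27; unlike-type pairs: 13.
13/27 is already in lowest terms.

13/27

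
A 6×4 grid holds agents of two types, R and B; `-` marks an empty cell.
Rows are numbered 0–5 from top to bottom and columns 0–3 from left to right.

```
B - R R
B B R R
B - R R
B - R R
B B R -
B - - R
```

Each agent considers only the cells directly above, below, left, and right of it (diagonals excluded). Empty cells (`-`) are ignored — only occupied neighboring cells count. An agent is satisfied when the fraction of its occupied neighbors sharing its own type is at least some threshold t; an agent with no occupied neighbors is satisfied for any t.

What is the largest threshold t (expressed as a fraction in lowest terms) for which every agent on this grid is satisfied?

Row 0: (0,0)B 1/1 · (0,2)R 2/2 · (0,3)R 2/2
Row 1: (1,0)B 3/3 · (1,1)B 1/2 · (1,2)R 3/4 · (1,3)R 3/3
Row 2: (2,0)B 2/2 · (2,2)R 3/3 · (2,3)R 3/3
Row 3: (3,0)B 2/2 · (3,2)R 3/3 · (3,3)R 2/2
Row 4: (4,0)B 3/3 · (4,1)B 1/2 · (4,2)R 1/2
Row 5: (5,0)B 1/1 · (5,3)R — no occupied neighbors
The smallest same-type fraction is 1/2 at (1,1), which reduces to 1/2. Any threshold above that leaves this agent unsatisfied.

1/2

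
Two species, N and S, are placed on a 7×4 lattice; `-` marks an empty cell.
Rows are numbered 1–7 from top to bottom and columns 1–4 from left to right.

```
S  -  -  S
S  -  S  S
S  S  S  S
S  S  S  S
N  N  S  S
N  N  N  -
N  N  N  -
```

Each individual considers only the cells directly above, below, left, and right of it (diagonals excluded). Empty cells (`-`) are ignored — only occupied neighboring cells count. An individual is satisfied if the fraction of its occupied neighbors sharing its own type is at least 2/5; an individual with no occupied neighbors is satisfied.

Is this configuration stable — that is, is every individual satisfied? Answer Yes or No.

Yes

Row 1: (1,1)S 1/1 ✓ · (1,4)S 1/1 ✓
Row 2: (2,1)S 2/2 ✓ · (2,3)S 2/2 ✓ · (2,4)S 3/3 ✓
Row 3: (3,1)S 3/3 ✓ · (3,2)S 3/3 ✓ · (3,3)S 4/4 ✓ · (3,4)S 3/3 ✓
Row 4: (4,1)S 2/3 ✓ · (4,2)S 3/4 ✓ · (4,3)S 4/4 ✓ · (4,4)S 3/3 ✓
Row 5: (5,1)N 2/3 ✓ · (5,2)N 2/4 ✓ · (5,3)S 2/4 ✓ · (5,4)S 2/2 ✓
Row 6: (6,1)N 3/3 ✓ · (6,2)N 4/4 ✓ · (6,3)N 2/3 ✓
Row 7: (7,1)N 2/2 ✓ · (7,2)N 3/3 ✓ · (7,3)N 2/2 ✓
All meet the threshold, so the configuration is stable.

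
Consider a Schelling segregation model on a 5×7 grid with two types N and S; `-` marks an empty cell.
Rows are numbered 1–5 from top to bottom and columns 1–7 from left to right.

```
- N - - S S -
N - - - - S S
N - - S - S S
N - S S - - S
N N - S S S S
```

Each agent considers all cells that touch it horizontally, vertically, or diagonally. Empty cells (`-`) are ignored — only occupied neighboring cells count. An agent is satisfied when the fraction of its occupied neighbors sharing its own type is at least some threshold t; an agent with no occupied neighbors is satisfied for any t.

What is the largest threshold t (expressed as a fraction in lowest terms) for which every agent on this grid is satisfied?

2/3

Row 1: (1,2)N 1/1 · (1,5)S 2/2 · (1,6)S 3/3
Row 2: (2,1)N 2/2 · (2,6)S 5/5 · (2,7)S 4/4
Row 3: (3,1)N 2/2 · (3,4)S 2/2 · (3,6)S 4/4 · (3,7)S 4/4
Row 4: (4,1)N 3/3 · (4,3)S 3/4 · (4,4)S 4/4 · (4,7)S 4/4
Row 5: (5,1)N 2/2 · (5,2)N 2/3 · (5,4)S 3/3 · (5,5)S 3/3 · (5,6)S 3/3 · (5,7)S 2/2
The smallest same-type fraction is 2/3 at (5,2), which reduces to 2/3. Any threshold above that leaves this agent unsatisfied.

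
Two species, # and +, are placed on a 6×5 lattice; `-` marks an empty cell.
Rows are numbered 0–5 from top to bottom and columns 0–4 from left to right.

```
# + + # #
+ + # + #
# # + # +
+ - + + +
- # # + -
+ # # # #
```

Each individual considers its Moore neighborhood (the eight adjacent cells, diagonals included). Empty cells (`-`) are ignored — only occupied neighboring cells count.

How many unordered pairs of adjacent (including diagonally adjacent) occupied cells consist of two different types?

37

Scan each occupied cell's neighbors to the right and below (and the two forward diagonals) so each pair is counted once.
Row 0: #(0,0)–+(0,1)≠ #(0,0)–+(1,0)≠ #(0,0)–+(1,1)≠ +(0,1)–+(0,2)= +(0,1)–+(1,1)= +(0,1)–#(1,2)≠ +(0,1)–+(1,0)= +(0,2)–#(0,3)≠ +(0,2)–#(1,2)≠ +(0,2)–+(1,3)= +(0,2)–+(1,1)= #(0,3)–#(0,4)= #(0,3)–+(1,3)≠ #(0,3)–#(1,4)= #(0,3)–#(1,2)= #(0,4)–#(1,4)= #(0,4)–+(1,3)≠  → 8/17 unlike.
Row 1: +(1,0)–+(1,1)= +(1,0)–#(2,0)≠ +(1,0)–#(2,1)≠ +(1,1)–#(1,2)≠ +(1,1)–#(2,1)≠ +(1,1)–+(2,2)= +(1,1)–#(2,0)≠ #(1,2)–+(1,3)≠ #(1,2)–+(2,2)≠ #(1,2)–#(2,3)= #(1,2)–#(2,1)= +(1,3)–#(1,4)≠ +(1,3)–#(2,3)≠ +(1,3)–+(2,4)= +(1,3)–+(2,2)= #(1,4)–+(2,4)≠ #(1,4)–#(2,3)=  → 10/17 unlike.
Row 2: #(2,0)–#(2,1)= #(2,0)–+(3,0)≠ #(2,1)–+(2,2)≠ #(2,1)–+(3,2)≠ #(2,1)–+(3,0)≠ +(2,2)–#(2,3)≠ +(2,2)–+(3,2)= +(2,2)–+(3,3)= #(2,3)–+(2,4)≠ #(2,3)–+(3,3)≠ #(2,3)–+(3,4)≠ #(2,3)–+(3,2)≠ +(2,4)–+(3,4)= +(2,4)–+(3,3)=  → 9/14 unlike.
Row 3: +(3,0)–#(4,1)≠ +(3,2)–+(3,3)= +(3,2)–#(4,2)≠ +(3,2)–+(4,3)= +(3,2)–#(4,1)≠ +(3,3)–+(3,4)= +(3,3)–+(4,3)= +(3,3)–#(4,2)≠ +(3,4)–+(4,3)=  → 4/9 unlike.
Row 4: #(4,1)–#(4,2)= #(4,1)–#(5,1)= #(4,1)–#(5,2)= #(4,1)–+(5,0)≠ #(4,2)–+(4,3)≠ #(4,2)–#(5,2)= #(4,2)–#(5,3)= #(4,2)–#(5,1)= +(4,3)–#(5,3)≠ +(4,3)–#(5,4)≠ +(4,3)–#(5,2)≠  → 5/11 unlike.
Row 5: +(5,0)–#(5,1)≠ #(5,1)–#(5,2)= #(5,2)–#(5,3)= #(5,3)–#(5,4)=  → 1/4 unlike.
Total adjacent occupied pairs: 72; unlike-type pairs: 37.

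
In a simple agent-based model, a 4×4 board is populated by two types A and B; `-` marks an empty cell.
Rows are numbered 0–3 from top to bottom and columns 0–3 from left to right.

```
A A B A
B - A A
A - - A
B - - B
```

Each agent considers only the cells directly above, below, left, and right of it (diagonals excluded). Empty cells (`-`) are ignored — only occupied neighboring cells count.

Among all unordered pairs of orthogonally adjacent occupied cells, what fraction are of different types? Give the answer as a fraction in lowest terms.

Scan each occupied cell's neighbors to the right and below so each pair is counted once.
Row 0: A(0,0)–A(0,1)= A(0,0)–B(1,0)≠ A(0,1)–B(0,2)≠ B(0,2)–A(0,3)≠ B(0,2)–A(1,2)≠ A(0,3)–A(1,3)=  → 4/6 unlike.
Row 1: B(1,0)–A(2,0)≠ A(1,2)–A(1,3)= A(1,3)–A(2,3)=  → 1/3 unlike.
Row 2: A(2,0)–B(3,0)≠ A(2,3)–B(3,3)≠  → 2/2 unlike.
Total adjacent occupied pairs: 11; unlike-type pairs: 7.
7/11 is already in lowest terms.

7/11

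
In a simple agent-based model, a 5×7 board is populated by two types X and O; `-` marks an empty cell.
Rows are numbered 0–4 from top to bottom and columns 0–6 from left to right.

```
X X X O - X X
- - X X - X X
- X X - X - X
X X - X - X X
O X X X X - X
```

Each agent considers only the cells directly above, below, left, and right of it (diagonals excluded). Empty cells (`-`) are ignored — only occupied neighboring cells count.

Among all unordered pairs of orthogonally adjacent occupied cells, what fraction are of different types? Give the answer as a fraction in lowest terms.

Scan each occupied cell's neighbors to the right and below so each pair is counted once.
Row 0: X(0,0)–X(0,1)= X(0,1)–X(0,2)= X(0,2)–O(0,3)≠ X(0,2)–X(1,2)= O(0,3)–X(1,3)≠ X(0,5)–X(0,6)= X(0,5)–X(1,5)= X(0,6)–X(1,6)=  → 2/8 unlike.
Row 1: X(1,2)–X(1,3)= X(1,2)–X(2,2)= X(1,5)–X(1,6)= X(1,6)–X(2,6)=  → 0/4 unlike.
Row 2: X(2,1)–X(2,2)= X(2,1)–X(3,1)= X(2,6)–X(3,6)=  → 0/3 unlike.
Row 3: X(3,0)–X(3,1)= X(3,0)–O(4,0)≠ X(3,1)–X(4,1)= X(3,3)–X(4,3)= X(3,5)–X(3,6)= X(3,6)–X(4,6)=  → 1/6 unlike.
Row 4: O(4,0)–X(4,1)≠ X(4,1)–X(4,2)= X(4,2)–X(4,3)= X(4,3)–X(4,4)=  → 1/4 unlike.
Total adjacent occupied pairs: 25; unlike-type pairs: 4.
4/25 is already in lowest terms.

4/25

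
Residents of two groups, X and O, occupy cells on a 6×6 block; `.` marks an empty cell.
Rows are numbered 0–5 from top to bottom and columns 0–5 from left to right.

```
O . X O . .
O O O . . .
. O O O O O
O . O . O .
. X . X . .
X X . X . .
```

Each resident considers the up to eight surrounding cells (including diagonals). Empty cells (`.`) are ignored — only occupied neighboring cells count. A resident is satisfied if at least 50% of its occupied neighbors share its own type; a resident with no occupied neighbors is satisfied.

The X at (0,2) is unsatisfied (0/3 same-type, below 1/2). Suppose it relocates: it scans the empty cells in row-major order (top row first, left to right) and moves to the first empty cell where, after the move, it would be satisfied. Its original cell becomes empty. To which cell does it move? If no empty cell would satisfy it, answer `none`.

(0,5)

Vacating (0,2). Empty cells in order:
  (0,1): 0/4 same-type → still unsatisfied.
  (0,4): 0/1 same-type → still unsatisfied.
  (0,5): 0/0 same-type → satisfied — stop here.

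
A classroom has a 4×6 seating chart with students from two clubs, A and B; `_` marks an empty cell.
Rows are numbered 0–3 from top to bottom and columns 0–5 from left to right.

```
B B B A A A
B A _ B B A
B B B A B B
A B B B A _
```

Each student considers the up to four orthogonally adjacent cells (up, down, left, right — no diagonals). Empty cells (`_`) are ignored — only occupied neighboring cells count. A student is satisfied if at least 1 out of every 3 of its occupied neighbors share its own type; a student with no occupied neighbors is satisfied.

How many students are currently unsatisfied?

Row 0: (0,0)B 2/2 satisfied · (0,1)B 2/3 satisfied · (0,2)B 1/2 satisfied · (0,3)A 1/3 satisfied · (0,4)A 2/3 satisfied · (0,5)A 2/2 satisfied
Row 1: (1,0)B 2/3 satisfied · (1,1)A 0/3 not · (1,3)B 1/3 satisfied · (1,4)B 2/4 satisfied · (1,5)A 1/3 satisfied
Row 2: (2,0)B 2/3 satisfied · (2,1)B 3/4 satisfied · (2,2)B 2/3 satisfied · (2,3)A 0/4 not · (2,4)B 2/4 satisfied · (2,5)B 1/2 satisfied
Row 3: (3,0)A 0/2 not · (3,1)B 2/3 satisfied · (3,2)B 3/3 satisfied · (3,3)B 1/3 satisfied · (3,4)A 0/2 not
Unsatisfied: (1,1), (2,3), (3,0), (3,4) — 4 in total.

4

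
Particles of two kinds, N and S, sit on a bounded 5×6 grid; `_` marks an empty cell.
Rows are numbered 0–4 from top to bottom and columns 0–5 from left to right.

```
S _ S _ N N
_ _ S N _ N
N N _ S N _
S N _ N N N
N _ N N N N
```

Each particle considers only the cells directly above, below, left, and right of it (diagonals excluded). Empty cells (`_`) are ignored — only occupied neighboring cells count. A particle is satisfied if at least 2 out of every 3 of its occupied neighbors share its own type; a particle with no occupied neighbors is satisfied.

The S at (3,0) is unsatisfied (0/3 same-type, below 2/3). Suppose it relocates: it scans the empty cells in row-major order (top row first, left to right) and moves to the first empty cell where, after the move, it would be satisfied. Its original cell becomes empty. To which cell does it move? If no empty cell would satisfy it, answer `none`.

Vacating (3,0). Empty cells in order:
  (0,1): 2/2 same-type → satisfied — stop here.

(0,1)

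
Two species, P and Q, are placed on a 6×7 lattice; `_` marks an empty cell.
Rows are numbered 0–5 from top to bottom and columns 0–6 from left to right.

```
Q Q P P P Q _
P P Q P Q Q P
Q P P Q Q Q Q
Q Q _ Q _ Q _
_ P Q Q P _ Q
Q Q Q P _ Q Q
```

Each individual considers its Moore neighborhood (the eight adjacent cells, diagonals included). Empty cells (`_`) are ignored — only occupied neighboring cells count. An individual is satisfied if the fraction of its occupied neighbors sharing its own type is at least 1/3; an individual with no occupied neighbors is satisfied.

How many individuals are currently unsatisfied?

5

(0,0)Q 1/3 satisfied
(0,1)Q 2/5 satisfied
(0,2)P 3/5 satisfied
(0,3)P 3/5 satisfied
(0,4)P 2/5 satisfied
(0,5)Q 2/4 satisfied
(1,0)P 2/5 satisfied
(1,1)P 4/8 satisfied
(1,2)Q 2/8 not
(1,3)P 4/8 satisfied
(1,4)Q 5/8 satisfied
(1,5)Q 5/7 satisfied
(1,6)P 0/4 not
(2,0)Q 2/5 satisfied
(2,1)P 3/7 satisfied
(2,2)P 3/7 satisfied
(2,3)Q 4/6 satisfied
(2,4)Q 6/7 satisfied
(2,5)Q 5/6 satisfied
(2,6)Q 3/4 satisfied
(3,0)Q 2/4 satisfied
(3,1)Q 3/6 satisfied
(3,3)Q 4/6 satisfied
(3,5)Q 4/5 satisfied
(4,1)P 0/6 not
(4,2)Q 5/7 satisfied
(4,3)Q 3/5 satisfied
(4,4)P 1/5 not
(4,6)Q 3/3 satisfied
(5,0)Q 1/2 satisfied
(5,1)Q 3/4 satisfied
(5,2)Q 3/5 satisfied
(5,3)P 1/4 not
(5,5)Q 2/3 satisfied
(5,6)Q 2/2 satisfied
Unsatisfied: (1,2), (1,6), (4,1), (4,4), (5,3) — 5 in total.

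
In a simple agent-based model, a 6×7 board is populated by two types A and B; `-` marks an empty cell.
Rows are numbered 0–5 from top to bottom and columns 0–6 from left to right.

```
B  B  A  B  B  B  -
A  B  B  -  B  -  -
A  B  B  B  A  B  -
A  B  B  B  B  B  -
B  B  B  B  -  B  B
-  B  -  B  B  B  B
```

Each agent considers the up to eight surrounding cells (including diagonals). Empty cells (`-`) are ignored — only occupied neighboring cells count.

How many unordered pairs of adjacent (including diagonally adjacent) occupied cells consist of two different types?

Scan each occupied cell's neighbors to the right and below (and the two forward diagonals) so each pair is counted once.
From row 0: 6 unlike of 16 pairs (running 6/16).
From row 1: 4 unlike of 13 pairs (running 10/29).
From row 2: 8 unlike of 21 pairs (running 18/50).
From row 3: 3 unlike of 19 pairs (running 21/69).
From row 4: 0 unlike of 15 pairs (running 21/84).
From row 5: 0 unlike of 3 pairs (running 21/87).
Total adjacent occupied pairs: 87; unlike-type pairs: 21.

21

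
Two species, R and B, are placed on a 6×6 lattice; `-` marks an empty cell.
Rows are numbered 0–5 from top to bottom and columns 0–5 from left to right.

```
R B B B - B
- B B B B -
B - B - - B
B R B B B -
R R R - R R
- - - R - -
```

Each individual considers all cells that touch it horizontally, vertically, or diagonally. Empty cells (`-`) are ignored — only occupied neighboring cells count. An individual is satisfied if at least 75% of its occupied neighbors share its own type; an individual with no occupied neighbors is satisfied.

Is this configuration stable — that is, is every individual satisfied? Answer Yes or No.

(0,0)R 0/2 ✗
(0,1)B 3/4 ✓
(0,2)B 5/5 ✓
(0,3)B 4/4 ✓
(0,5)B 1/1 ✓
(1,1)B 5/6 ✓
(1,2)B 6/6 ✓
(1,3)B 5/5 ✓
(1,4)B 4/4 ✓
(2,0)B 2/3 ✗
(2,2)B 5/6 ✓
(2,5)B 2/2 ✓
(3,0)B 1/4 ✗
(3,1)R 3/7 ✗
(3,2)B 2/5 ✗
(3,3)B 3/5 ✗
(3,4)B 2/4 ✗
(4,0)R 2/3 ✗
(4,1)R 3/5 ✗
(4,2)R 3/5 ✗
(4,4)R 2/4 ✗
(4,5)R 1/2 ✗
(5,3)R 2/2 ✓
For instance (0,0) has only 0/2 same-type neighbors, below 3/4.

No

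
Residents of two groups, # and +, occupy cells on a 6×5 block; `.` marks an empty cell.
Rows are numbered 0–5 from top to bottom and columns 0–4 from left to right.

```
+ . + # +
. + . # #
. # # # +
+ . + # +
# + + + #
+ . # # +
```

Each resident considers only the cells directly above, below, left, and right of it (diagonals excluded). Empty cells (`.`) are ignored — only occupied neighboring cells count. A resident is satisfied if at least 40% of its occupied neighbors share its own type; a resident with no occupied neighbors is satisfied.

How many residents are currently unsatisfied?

Row 0: (0,0)+ 0/0 satisfied · (0,2)+ 0/1 not · (0,3)# 1/3 not · (0,4)+ 0/2 not
Row 1: (1,1)+ 0/1 not · (1,3)# 3/3 satisfied · (1,4)# 1/3 not
Row 2: (2,1)# 1/2 satisfied · (2,2)# 2/3 satisfied · (2,3)# 3/4 satisfied · (2,4)+ 1/3 not
Row 3: (3,0)+ 0/1 not · (3,2)+ 1/3 not · (3,3)# 1/4 not · (3,4)+ 1/3 not
Row 4: (4,0)# 0/3 not · (4,1)+ 1/2 satisfied · (4,2)+ 3/4 satisfied · (4,3)+ 1/4 not · (4,4)# 0/3 not
Row 5: (5,0)+ 0/1 not · (5,2)# 1/2 satisfied · (5,3)# 1/3 not · (5,4)+ 0/2 not
Unsatisfied: (0,2), (0,3), (0,4), (1,1), (1,4), (2,4), (3,0), (3,2), (3,3), (3,4), (4,0), (4,3), (4,4), (5,0), (5,3), (5,4) — 16 in total.

16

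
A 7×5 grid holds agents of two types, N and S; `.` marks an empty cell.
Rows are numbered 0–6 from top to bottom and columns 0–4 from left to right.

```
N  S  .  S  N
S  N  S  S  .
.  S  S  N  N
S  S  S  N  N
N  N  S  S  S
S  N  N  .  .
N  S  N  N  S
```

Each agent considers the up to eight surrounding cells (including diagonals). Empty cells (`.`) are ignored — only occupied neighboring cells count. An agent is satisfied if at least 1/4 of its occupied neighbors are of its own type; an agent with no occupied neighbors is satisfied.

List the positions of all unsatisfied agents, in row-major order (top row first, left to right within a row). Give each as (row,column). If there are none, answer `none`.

(0,4), (1,1), (5,0), (6,1), (6,4)

(0,0)N 1/3 ✓
(0,1)S 2/4 ✓
(0,3)S 2/3 ✓
(0,4)N 0/2 ✗
(1,0)S 2/4 ✓
(1,1)N 1/6 ✗
(1,2)S 5/7 ✓
(1,3)S 3/6 ✓
(2,1)S 6/7 ✓
(2,2)S 5/8 ✓
(2,3)N 3/7 ✓
(2,4)N 3/4 ✓
(3,0)S 2/4 ✓
(3,1)S 5/7 ✓
(3,2)S 5/8 ✓
(3,3)N 3/8 ✓
(3,4)N 3/5 ✓
(4,0)N 2/5 ✓
(4,1)N 3/8 ✓
(4,2)S 3/7 ✓
(4,3)S 3/6 ✓
(4,4)S 1/3 ✓
(5,0)S 1/5 ✗
(5,1)N 5/8 ✓
(5,2)N 4/7 ✓
(6,0)N 1/3 ✓
(6,1)S 1/5 ✗
(6,2)N 3/4 ✓
(6,3)N 2/3 ✓
(6,4)S 0/1 ✗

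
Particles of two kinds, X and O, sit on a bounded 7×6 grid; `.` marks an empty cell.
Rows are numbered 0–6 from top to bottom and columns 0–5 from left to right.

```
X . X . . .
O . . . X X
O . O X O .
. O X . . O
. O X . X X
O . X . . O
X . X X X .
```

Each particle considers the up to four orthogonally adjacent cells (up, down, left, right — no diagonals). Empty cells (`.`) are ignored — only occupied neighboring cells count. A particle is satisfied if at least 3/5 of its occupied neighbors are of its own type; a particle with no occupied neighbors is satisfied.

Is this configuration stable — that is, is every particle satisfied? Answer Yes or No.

No

(0,0)X 0/1 not
(0,2)X 0/0 satisfied
(1,0)O 1/2 not
(1,4)X 1/2 not
(1,5)X 1/1 satisfied
(2,0)O 1/1 satisfied
(2,2)O 0/2 not
(2,3)X 0/2 not
(2,4)O 0/2 not
(3,1)O 1/2 not
(3,2)X 1/3 not
(3,5)O 0/1 not
(4,1)O 1/2 not
(4,2)X 2/3 satisfied
(4,4)X 1/1 satisfied
(4,5)X 1/3 not
(5,0)O 0/1 not
(5,2)X 2/2 satisfied
(5,5)O 0/1 not
(6,0)X 0/1 not
(6,2)X 2/2 satisfied
(6,3)X 2/2 satisfied
(6,4)X 1/1 satisfied
For instance (0,0) has only 0/1 same-type neighbors, below 3/5.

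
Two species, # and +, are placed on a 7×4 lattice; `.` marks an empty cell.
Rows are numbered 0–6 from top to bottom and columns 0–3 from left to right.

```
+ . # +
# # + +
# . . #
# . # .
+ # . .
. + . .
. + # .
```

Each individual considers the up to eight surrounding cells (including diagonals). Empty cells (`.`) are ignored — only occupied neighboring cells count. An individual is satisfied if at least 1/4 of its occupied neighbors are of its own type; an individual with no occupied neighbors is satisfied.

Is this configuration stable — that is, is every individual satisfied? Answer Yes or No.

No

(0,0)+ 0/2 not
(0,2)# 1/4 satisfied
(0,3)+ 2/3 satisfied
(1,0)# 2/3 satisfied
(1,1)# 3/5 satisfied
(1,2)+ 2/5 satisfied
(1,3)+ 2/4 satisfied
(2,0)# 3/3 satisfied
(2,3)# 1/3 satisfied
(3,0)# 2/3 satisfied
(3,2)# 2/2 satisfied
(4,0)+ 1/3 satisfied
(4,1)# 2/4 satisfied
(5,1)+ 2/4 satisfied
(6,1)+ 1/2 satisfied
(6,2)# 0/2 not
For instance (0,0) has only 0/2 same-type neighbors, below 1/4.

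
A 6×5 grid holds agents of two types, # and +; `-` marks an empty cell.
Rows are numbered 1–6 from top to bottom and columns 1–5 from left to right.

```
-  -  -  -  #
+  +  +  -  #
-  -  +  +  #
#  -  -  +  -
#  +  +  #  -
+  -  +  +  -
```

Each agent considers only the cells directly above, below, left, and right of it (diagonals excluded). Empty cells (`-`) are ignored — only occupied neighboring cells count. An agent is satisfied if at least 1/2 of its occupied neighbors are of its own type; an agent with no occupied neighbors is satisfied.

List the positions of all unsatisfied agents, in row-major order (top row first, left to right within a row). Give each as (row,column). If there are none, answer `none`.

(5,1), (5,4), (6,1)

(1,5)# 1/1 ✓
(2,1)+ 1/1 ✓
(2,2)+ 2/2 ✓
(2,3)+ 2/2 ✓
(2,5)# 2/2 ✓
(3,3)+ 2/2 ✓
(3,4)+ 2/3 ✓
(3,5)# 1/2 ✓
(4,1)# 1/1 ✓
(4,4)+ 1/2 ✓
(5,1)# 1/3 ✗
(5,2)+ 1/2 ✓
(5,3)+ 2/3 ✓
(5,4)# 0/3 ✗
(6,1)+ 0/1 ✗
(6,3)+ 2/2 ✓
(6,4)+ 1/2 ✓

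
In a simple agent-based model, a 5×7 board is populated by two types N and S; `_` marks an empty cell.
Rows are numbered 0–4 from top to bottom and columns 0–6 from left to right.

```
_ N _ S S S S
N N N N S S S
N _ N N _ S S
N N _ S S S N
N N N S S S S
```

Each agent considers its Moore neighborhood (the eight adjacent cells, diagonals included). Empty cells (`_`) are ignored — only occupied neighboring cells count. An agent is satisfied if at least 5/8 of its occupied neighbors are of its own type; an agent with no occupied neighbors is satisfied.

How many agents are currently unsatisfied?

6

Row 0: (0,1)N 3/3 satisfied · (0,3)S 2/4 not · (0,4)S 4/5 satisfied · (0,5)S 5/5 satisfied · (0,6)S 3/3 satisfied
Row 1: (1,0)N 3/3 satisfied · (1,1)N 5/5 satisfied · (1,2)N 5/6 satisfied · (1,3)N 3/6 not · (1,4)S 5/7 satisfied · (1,5)S 7/7 satisfied · (1,6)S 5/5 satisfied
Row 2: (2,0)N 4/4 satisfied · (2,2)N 5/6 satisfied · (2,3)N 3/6 not · (2,5)S 6/7 satisfied · (2,6)S 4/5 satisfied
Row 3: (3,0)N 4/4 satisfied · (3,1)N 6/6 satisfied · (3,3)S 3/6 not · (3,4)S 6/7 satisfied · (3,5)S 6/7 satisfied · (3,6)N 0/5 not
Row 4: (4,0)N 3/3 satisfied · (4,1)N 4/4 satisfied · (4,2)N 2/4 not · (4,3)S 3/4 satisfied · (4,4)S 5/5 satisfied · (4,5)S 4/5 satisfied · (4,6)S 2/3 satisfied
Unsatisfied: (0,3), (1,3), (2,3), (3,3), (3,6), (4,2) — 6 in total.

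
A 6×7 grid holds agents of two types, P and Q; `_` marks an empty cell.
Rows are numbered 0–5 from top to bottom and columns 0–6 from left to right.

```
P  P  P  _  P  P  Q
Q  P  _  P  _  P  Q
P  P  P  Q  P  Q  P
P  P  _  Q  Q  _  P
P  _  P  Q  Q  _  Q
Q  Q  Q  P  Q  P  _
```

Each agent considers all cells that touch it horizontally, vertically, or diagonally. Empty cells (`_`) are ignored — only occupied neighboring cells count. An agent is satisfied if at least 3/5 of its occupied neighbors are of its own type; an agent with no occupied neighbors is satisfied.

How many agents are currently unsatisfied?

Row 0: (0,0)P 2/3 ok · (0,1)P 3/4 ok · (0,2)P 3/3 ok · (0,4)P 3/3 ok · (0,5)P 2/4 unhappy · (0,6)Q 1/3 unhappy
Row 1: (1,0)Q 0/5 unhappy · (1,1)P 6/7 ok · (1,3)P 4/5 ok · (1,5)P 4/7 unhappy · (1,6)Q 2/5 unhappy
Row 2: (2,0)P 4/5 ok · (2,1)P 5/6 ok · (2,2)P 4/6 ok · (2,3)Q 2/5 unhappy · (2,4)P 2/6 unhappy · (2,5)Q 2/6 unhappy · (2,6)P 2/4 unhappy
Row 3: (3,0)P 4/4 ok · (3,1)P 6/6 ok · (3,3)Q 4/7 unhappy · (3,4)Q 5/6 ok · (3,6)P 1/3 unhappy
Row 4: (4,0)P 2/4 unhappy · (4,2)P 2/6 unhappy · (4,3)Q 5/7 ok · (4,4)Q 4/6 ok · (4,6)Q 0/2 unhappy
Row 5: (5,0)Q 1/2 unhappy · (5,1)Q 2/4 unhappy · (5,2)Q 2/4 unhappy · (5,3)P 1/5 unhappy · (5,4)Q 2/4 unhappy · (5,5)P 0/3 unhappy
Unsatisfied: (0,5), (0,6), (1,0), (1,5), (1,6), (2,3), (2,4), (2,5), (2,6), (3,3), (3,6), (4,0), (4,2), (4,6), (5,0), (5,1), (5,2), (5,3), (5,4), (5,5) — 20 in total.

20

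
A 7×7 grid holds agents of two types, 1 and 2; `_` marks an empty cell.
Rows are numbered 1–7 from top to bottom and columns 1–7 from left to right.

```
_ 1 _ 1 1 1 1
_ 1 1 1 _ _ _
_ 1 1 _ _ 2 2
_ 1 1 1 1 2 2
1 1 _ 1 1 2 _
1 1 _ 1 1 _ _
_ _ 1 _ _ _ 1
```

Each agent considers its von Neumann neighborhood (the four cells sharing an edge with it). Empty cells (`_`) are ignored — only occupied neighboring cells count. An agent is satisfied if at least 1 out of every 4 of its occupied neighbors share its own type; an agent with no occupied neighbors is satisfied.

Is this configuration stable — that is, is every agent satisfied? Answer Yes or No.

Yes

Row 1: (1,2)1 1/1 ✓ · (1,4)1 2/2 ✓ · (1,5)1 2/2 ✓ · (1,6)1 2/2 ✓ · (1,7)1 1/1 ✓
Row 2: (2,2)1 3/3 ✓ · (2,3)1 3/3 ✓ · (2,4)1 2/2 ✓
Row 3: (3,2)1 3/3 ✓ · (3,3)1 3/3 ✓ · (3,6)2 2/2 ✓ · (3,7)2 2/2 ✓
Row 4: (4,2)1 3/3 ✓ · (4,3)1 3/3 ✓ · (4,4)1 3/3 ✓ · (4,5)1 2/3 ✓ · (4,6)2 3/4 ✓ · (4,7)2 2/2 ✓
Row 5: (5,1)1 2/2 ✓ · (5,2)1 3/3 ✓ · (5,4)1 3/3 ✓ · (5,5)1 3/4 ✓ · (5,6)2 1/2 ✓
Row 6: (6,1)1 2/2 ✓ · (6,2)1 2/2 ✓ · (6,4)1 2/2 ✓ · (6,5)1 2/2 ✓
Row 7: (7,3)1 0/0 ✓ · (7,7)1 0/0 ✓
All meet the threshold, so the configuration is stable.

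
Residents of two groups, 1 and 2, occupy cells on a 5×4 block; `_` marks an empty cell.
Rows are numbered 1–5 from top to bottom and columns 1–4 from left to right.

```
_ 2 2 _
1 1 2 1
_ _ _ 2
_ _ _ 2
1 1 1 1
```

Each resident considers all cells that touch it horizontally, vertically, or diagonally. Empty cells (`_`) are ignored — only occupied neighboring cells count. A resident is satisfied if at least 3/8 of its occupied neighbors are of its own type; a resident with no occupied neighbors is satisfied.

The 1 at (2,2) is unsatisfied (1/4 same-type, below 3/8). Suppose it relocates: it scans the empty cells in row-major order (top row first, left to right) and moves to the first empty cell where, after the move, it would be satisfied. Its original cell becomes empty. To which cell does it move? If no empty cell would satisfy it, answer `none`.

(1,1)

Vacating (2,2). Empty cells in order:
  (1,1): 1/2 same-type → satisfied — stop here.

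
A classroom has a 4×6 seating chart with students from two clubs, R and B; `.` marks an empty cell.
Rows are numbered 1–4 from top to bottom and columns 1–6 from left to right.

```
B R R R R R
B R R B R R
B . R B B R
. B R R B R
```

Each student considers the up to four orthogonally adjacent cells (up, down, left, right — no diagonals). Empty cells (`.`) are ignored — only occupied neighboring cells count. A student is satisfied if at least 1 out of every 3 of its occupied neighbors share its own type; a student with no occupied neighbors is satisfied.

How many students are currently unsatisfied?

(1,1)B 1/2 satisfied
(1,2)R 2/3 satisfied
(1,3)R 3/3 satisfied
(1,4)R 2/3 satisfied
(1,5)R 3/3 satisfied
(1,6)R 2/2 satisfied
(2,1)B 2/3 satisfied
(2,2)R 2/3 satisfied
(2,3)R 3/4 satisfied
(2,4)B 1/4 not
(2,5)R 2/4 satisfied
(2,6)R 3/3 satisfied
(3,1)B 1/1 satisfied
(3,3)R 2/3 satisfied
(3,4)B 2/4 satisfied
(3,5)B 2/4 satisfied
(3,6)R 2/3 satisfied
(4,2)B 0/1 not
(4,3)R 2/3 satisfied
(4,4)R 1/3 satisfied
(4,5)B 1/3 satisfied
(4,6)R 1/2 satisfied
Unsatisfied: (2,4), (4,2) — 2 in total.

2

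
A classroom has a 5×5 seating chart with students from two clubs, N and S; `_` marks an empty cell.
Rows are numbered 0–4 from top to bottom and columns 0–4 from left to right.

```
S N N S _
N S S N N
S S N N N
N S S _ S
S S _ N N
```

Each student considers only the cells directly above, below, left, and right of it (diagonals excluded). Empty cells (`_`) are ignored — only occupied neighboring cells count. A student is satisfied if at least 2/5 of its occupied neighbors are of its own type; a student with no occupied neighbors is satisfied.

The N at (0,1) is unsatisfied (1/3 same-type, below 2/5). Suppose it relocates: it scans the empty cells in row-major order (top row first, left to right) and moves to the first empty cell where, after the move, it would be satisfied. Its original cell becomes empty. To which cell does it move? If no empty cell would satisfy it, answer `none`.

(0,4)

Vacating (0,1). Empty cells in order:
  (0,4): 1/2 same-type → satisfied — stop here.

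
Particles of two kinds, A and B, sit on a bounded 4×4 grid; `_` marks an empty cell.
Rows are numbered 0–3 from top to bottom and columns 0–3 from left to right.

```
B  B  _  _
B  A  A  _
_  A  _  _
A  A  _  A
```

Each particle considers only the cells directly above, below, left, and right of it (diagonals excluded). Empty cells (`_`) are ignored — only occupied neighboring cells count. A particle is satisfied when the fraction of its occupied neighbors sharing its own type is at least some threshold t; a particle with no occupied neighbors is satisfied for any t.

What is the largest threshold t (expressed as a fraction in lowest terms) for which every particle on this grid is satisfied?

1/2

(0,0)B 2/2
(0,1)B 1/2
(1,0)B 1/2
(1,1)A 2/4
(1,2)A 1/1
(2,1)A 2/2
(3,0)A 1/1
(3,1)A 2/2
(3,3)A — no occupied neighbors
The smallest same-type fraction is 1/2 at (0,1), which reduces to 1/2. Any threshold above that leaves this particle unsatisfied.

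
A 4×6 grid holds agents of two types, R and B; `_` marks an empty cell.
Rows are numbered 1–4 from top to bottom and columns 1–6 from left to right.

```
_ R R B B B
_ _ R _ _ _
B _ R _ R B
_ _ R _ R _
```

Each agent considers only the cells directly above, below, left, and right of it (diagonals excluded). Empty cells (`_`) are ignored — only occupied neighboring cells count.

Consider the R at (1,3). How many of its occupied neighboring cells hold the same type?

Occupied neighbors of (1,3): (2,3)=R, (1,2)=R, (1,4)=B.
Same type (R): 2 of 3.

2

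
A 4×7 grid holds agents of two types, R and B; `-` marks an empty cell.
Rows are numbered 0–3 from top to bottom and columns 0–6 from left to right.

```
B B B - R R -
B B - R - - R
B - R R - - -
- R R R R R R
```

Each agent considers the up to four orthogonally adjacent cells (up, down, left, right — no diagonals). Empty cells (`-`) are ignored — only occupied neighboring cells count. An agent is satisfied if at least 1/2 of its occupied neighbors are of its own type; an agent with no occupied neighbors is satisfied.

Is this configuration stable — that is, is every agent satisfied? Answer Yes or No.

Row 0: (0,0)B 2/2 ✓ · (0,1)B 3/3 ✓ · (0,2)B 1/1 ✓ · (0,4)R 1/1 ✓ · (0,5)R 1/1 ✓
Row 1: (1,0)B 3/3 ✓ · (1,1)B 2/2 ✓ · (1,3)R 1/1 ✓ · (1,6)R 0/0 ✓
Row 2: (2,0)B 1/1 ✓ · (2,2)R 2/2 ✓ · (2,3)R 3/3 ✓
Row 3: (3,1)R 1/1 ✓ · (3,2)R 3/3 ✓ · (3,3)R 3/3 ✓ · (3,4)R 2/2 ✓ · (3,5)R 2/2 ✓ · (3,6)R 1/1 ✓
All meet the threshold, so the configuration is stable.

Yes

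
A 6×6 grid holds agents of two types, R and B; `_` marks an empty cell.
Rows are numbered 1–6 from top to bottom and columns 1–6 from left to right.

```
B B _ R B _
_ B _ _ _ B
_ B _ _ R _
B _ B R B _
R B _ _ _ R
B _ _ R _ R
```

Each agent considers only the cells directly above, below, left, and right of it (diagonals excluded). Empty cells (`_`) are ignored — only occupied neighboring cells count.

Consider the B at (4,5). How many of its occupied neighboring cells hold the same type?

0

Occupied neighbors of (4,5): (3,5)=R, (4,4)=R.
Same type (B): 0 of 2.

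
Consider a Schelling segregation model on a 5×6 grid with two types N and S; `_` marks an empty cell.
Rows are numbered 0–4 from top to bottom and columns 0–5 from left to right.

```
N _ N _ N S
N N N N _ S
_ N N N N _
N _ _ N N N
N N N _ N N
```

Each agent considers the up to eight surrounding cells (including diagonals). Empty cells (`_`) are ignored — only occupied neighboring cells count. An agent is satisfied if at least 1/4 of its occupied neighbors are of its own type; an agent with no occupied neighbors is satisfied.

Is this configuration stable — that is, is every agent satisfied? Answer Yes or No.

(0,0)N 2/2 satisfied
(0,2)N 3/3 satisfied
(0,4)N 1/3 satisfied
(0,5)S 1/2 satisfied
(1,0)N 3/3 satisfied
(1,1)N 6/6 satisfied
(1,2)N 6/6 satisfied
(1,3)N 6/6 satisfied
(1,5)S 1/3 satisfied
(2,1)N 5/5 satisfied
(2,2)N 6/6 satisfied
(2,3)N 6/6 satisfied
(2,4)N 5/6 satisfied
(3,0)N 3/3 satisfied
(3,3)N 6/6 satisfied
(3,4)N 6/6 satisfied
(3,5)N 4/4 satisfied
(4,0)N 2/2 satisfied
(4,1)N 3/3 satisfied
(4,2)N 2/2 satisfied
(4,4)N 4/4 satisfied
(4,5)N 3/3 satisfied
All meet the threshold, so the configuration is stable.

Yes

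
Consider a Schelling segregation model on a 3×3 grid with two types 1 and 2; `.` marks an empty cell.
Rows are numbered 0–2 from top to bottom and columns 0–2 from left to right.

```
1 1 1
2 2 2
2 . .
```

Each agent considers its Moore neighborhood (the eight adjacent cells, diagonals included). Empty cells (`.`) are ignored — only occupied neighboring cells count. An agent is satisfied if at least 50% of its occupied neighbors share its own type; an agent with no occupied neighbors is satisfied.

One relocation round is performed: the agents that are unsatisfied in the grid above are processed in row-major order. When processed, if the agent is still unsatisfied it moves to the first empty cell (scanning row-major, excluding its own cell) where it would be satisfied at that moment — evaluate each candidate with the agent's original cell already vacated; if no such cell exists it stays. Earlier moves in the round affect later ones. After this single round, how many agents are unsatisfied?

1

Initially unsatisfied (in order): (0,0), (0,1), (0,2), (1,2).
  (0,0): no empty cell satisfies it; stays.
  (0,1): no empty cell satisfies it; stays.
  (0,2): no empty cell satisfies it; stays.
  (1,2) → (2,1).
Resulting grid:
1 1 1
2 2 .
2 2 .
Unsatisfied now: (0,0).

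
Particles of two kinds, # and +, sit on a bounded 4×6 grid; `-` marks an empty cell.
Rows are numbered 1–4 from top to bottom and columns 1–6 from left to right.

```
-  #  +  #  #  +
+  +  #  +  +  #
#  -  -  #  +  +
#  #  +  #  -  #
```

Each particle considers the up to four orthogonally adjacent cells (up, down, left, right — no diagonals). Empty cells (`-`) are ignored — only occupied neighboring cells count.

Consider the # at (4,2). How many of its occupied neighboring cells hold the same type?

1

Occupied neighbors of (4,2): (4,1)=#, (4,3)=+.
Same type (#): 1 of 2.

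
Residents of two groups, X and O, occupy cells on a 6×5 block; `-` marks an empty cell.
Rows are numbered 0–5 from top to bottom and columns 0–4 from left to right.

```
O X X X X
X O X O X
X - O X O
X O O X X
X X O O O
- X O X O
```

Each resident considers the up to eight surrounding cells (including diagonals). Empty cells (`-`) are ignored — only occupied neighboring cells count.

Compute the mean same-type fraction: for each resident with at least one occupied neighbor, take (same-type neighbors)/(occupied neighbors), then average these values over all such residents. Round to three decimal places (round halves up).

0.487

(0,0)O 1/3
(0,1)X 3/5
(0,2)X 3/5
(0,3)X 4/5
(0,4)X 2/3
(1,0)X 2/4
(1,1)O 2/7
(1,2)X 4/7
(1,3)O 2/8
(1,4)X 3/5
(2,0)X 2/4
(2,2)O 4/7
(2,3)X 4/8
(2,4)O 1/5
(3,0)X 3/4
(3,1)O 3/7
(3,2)O 4/7
(3,3)X 2/8
(3,4)X 2/5
(4,0)X 3/4
(4,1)X 3/7
(4,2)O 4/8
(4,3)O 5/8
(4,4)O 2/5
(5,1)X 2/4
(5,2)O 2/5
(5,3)X 0/5
(5,4)O 2/3
Sum over 28 residents: 1/3 + 3/5 + 3/5 + 4/5 + 2/3 + 2/4 + 2/7 + 4/7 + 2/8 + 3/5 + 2/4 + 4/7 + 4/8 + 1/5 + 3/4 + 3/7 + 4/7 + 2/8 + 2/5 + 3/4 + 3/7 + 4/8 + 5/8 + 2/5 + 2/4 + 2/5 + 0/5 + 2/3 = 2293/168; mean = 2293/168 ÷ 28 = 2293/4704 = 0.487457… → 0.487.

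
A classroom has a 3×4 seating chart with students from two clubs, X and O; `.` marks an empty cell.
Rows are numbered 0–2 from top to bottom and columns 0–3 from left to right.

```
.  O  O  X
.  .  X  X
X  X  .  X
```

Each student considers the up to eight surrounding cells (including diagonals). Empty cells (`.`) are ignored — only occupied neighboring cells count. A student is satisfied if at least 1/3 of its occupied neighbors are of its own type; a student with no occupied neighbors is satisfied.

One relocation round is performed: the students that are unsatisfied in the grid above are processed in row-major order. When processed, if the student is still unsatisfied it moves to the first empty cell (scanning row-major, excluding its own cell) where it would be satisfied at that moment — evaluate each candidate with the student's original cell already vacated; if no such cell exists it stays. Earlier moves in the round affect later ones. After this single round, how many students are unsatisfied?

0

Initially unsatisfied (in order): (0,2).
  (0,2) → (0,0).
Resulting grid:
O O . X
. . X X
X X . X
All satisfied now.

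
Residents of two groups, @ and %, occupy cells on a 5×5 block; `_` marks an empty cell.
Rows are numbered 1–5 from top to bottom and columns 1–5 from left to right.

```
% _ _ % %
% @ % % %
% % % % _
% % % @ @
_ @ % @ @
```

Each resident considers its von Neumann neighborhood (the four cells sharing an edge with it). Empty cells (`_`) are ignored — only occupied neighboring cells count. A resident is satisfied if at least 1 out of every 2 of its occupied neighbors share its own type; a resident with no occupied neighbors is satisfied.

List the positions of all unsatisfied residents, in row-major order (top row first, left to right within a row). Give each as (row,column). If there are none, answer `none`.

(2,2), (5,2), (5,3)

(1,1)% 1/1 ✓
(1,4)% 2/2 ✓
(1,5)% 2/2 ✓
(2,1)% 2/3 ✓
(2,2)@ 0/3 ✗
(2,3)% 2/3 ✓
(2,4)% 4/4 ✓
(2,5)% 2/2 ✓
(3,1)% 3/3 ✓
(3,2)% 3/4 ✓
(3,3)% 4/4 ✓
(3,4)% 2/3 ✓
(4,1)% 2/2 ✓
(4,2)% 3/4 ✓
(4,3)% 3/4 ✓
(4,4)@ 2/4 ✓
(4,5)@ 2/2 ✓
(5,2)@ 0/2 ✗
(5,3)% 1/3 ✗
(5,4)@ 2/3 ✓
(5,5)@ 2/2 ✓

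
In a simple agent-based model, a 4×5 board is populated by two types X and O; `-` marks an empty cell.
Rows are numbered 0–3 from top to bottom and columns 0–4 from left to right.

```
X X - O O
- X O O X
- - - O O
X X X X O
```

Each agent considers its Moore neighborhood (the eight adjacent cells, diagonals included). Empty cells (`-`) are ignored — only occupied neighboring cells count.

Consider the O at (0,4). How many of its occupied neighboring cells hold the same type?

2

Occupied neighbors of (0,4): (0,3)=O, (1,3)=O, (1,4)=X.
Same type (O): 2 of 3.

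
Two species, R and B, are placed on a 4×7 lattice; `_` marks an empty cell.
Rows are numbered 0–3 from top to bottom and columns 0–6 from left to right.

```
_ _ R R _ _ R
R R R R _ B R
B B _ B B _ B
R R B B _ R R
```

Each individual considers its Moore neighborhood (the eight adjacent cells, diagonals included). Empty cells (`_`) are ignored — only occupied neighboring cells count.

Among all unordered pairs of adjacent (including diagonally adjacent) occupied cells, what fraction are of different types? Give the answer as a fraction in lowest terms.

Scan each occupied cell's neighbors to the right and below (and the two forward diagonals) so each pair is counted once.
Row 0: R(0,2)–R(0,3)= R(0,2)–R(1,2)= R(0,2)–R(1,3)= R(0,2)–R(1,1)= R(0,3)–R(1,3)= R(0,3)–R(1,2)= R(0,6)–R(1,6)= R(0,6)–B(1,5)≠  → 1/8 unlike.
Row 1: R(1,0)–R(1,1)= R(1,0)–B(2,0)≠ R(1,0)–B(2,1)≠ R(1,1)–R(1,2)= R(1,1)–B(2,1)≠ R(1,1)–B(2,0)≠ R(1,2)–R(1,3)= R(1,2)–B(2,3)≠ R(1,2)–B(2,1)≠ R(1,3)–B(2,3)≠ R(1,3)–B(2,4)≠ B(1,5)–R(1,6)≠ B(1,5)–B(2,6)= B(1,5)–B(2,4)= R(1,6)–B(2,6)≠  → 10/15 unlike.
Row 2: B(2,0)–B(2,1)= B(2,0)–R(3,0)≠ B(2,0)–R(3,1)≠ B(2,1)–R(3,1)≠ B(2,1)–B(3,2)= B(2,1)–R(3,0)≠ B(2,3)–B(2,4)= B(2,3)–B(3,3)= B(2,3)–B(3,2)= B(2,4)–R(3,5)≠ B(2,4)–B(3,3)= B(2,6)–R(3,6)≠ B(2,6)–R(3,5)≠  → 7/13 unlike.
Row 3: R(3,0)–R(3,1)= R(3,1)–B(3,2)≠ B(3,2)–B(3,3)= R(3,5)–R(3,6)=  → 1/4 unlike.
Total adjacent occupied pairs: 40; unlike-type pairs: 19.
19/40 is already in lowest terms.

19/40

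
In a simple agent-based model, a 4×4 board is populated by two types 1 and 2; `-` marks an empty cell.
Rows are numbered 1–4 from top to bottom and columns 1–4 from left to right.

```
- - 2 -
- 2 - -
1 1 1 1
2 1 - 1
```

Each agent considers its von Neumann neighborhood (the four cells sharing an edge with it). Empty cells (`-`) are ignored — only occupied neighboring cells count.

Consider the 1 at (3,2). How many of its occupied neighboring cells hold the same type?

3

Occupied neighbors of (3,2): (2,2)=2, (4,2)=1, (3,1)=1, (3,3)=1.
Same type (1): 3 of 4.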